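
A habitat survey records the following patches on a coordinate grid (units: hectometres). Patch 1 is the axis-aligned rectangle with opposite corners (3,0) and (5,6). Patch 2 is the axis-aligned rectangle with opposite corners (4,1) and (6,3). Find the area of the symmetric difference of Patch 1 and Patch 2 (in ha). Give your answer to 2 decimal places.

12.00

|Patch 1∩Patch 2|: x∈[4,5], y∈[1,3] → 1·2 = 2.
|Patch 1 △ Patch 2| = |Patch 1| + |Patch 2| − 2·|Patch 1∩Patch 2| = 12 + 4 − 4 = 12.00.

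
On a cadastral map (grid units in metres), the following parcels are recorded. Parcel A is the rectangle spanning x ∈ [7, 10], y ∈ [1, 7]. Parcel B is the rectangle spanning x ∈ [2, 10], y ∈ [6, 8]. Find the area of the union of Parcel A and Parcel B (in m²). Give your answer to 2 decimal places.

By inclusion–exclusion:
Individual areas: |Parcel A| = 18, |Parcel B| = 16.
|Parcel A∩Parcel B|: x∈[7,10], y∈[6,7] → 3·1 = 3.
|Parcel A ∪ Parcel B| = 34 − 3 = 31.00.

31.00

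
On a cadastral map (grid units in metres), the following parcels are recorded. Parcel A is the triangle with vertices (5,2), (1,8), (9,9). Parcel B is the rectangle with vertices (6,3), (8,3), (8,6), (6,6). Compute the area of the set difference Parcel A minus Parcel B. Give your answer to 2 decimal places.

|Parcel A| = 26, |Parcel A∩Parcel B| = 1.4464.
|Parcel A ∖ Parcel B| = |Parcel A| − |Parcel A∩Parcel B| = 26 − 1.4464 = 24.55.

24.55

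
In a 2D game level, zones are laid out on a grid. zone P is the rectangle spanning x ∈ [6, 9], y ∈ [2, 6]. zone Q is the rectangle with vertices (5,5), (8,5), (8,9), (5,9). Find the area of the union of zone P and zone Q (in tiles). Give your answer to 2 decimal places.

By inclusion–exclusion:
Individual areas: |zone P| = 12, |zone Q| = 12.
|zone P∩zone Q|: x∈[6,8], y∈[5,6] → 2·1 = 2.
|zone P ∪ zone Q| = 24 − 2 = 22.00.

22.00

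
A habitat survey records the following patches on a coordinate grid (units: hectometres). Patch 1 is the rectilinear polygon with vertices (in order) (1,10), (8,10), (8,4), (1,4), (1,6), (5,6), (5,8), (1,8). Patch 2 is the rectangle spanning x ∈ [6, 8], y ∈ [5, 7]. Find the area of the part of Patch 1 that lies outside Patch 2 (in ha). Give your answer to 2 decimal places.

30.00

|Patch 1| = 34, |Patch 1∩Patch 2| = 4.
|Patch 1 ∖ Patch 2| = |Patch 1| − |Patch 1∩Patch 2| = 34 − 4 = 30.00.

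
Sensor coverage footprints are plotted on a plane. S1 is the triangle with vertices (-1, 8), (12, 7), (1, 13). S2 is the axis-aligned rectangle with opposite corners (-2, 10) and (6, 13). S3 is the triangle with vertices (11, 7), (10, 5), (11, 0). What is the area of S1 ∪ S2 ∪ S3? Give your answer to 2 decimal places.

By inclusion–exclusion:
Individual areas: |S1| = 33.5, |S2| = 24, |S3| = 3.5.
|S1∩S2| = 9.9818.
|S1∩S3| = 0.
|S2∩S3| = 0.
|S1∩S2∩S3| = 0.
|S1 ∪ S2 ∪ S3| = 61 − 9.9818 + 0 = 51.02.

51.02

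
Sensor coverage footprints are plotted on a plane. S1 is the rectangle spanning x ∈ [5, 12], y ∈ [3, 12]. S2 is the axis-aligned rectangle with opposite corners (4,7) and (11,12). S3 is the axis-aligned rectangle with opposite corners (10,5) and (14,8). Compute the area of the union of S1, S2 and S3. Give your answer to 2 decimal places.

By inclusion–exclusion:
Individual areas: |S1| = 63, |S2| = 35, |S3| = 12.
|S1∩S2|: x∈[5,11], y∈[7,12] → 6·5 = 30.
|S1∩S3|: x∈[10,12], y∈[5,8] → 2·3 = 6.
|S2∩S3|: x∈[10,11], y∈[7,8] → 1·1 = 1.
|S1∩S2∩S3| = 1.
|S1 ∪ S2 ∪ S3| = 110 − 37 + 1 = 74.00.

74.00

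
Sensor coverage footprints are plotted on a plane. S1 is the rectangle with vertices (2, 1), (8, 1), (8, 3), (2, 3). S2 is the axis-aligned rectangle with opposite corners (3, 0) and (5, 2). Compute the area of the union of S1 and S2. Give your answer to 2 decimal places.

By inclusion–exclusion:
Individual areas: |S1| = 12, |S2| = 4.
|S1∩S2|: x∈[3,5], y∈[1,2] → 2·1 = 2.
|S1 ∪ S2| = 16 − 2 = 14.00.

14.00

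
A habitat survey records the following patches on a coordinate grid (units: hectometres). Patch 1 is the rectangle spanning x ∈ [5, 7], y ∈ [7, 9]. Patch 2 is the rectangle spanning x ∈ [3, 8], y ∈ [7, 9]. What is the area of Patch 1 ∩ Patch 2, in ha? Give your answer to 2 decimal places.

4.00

|Patch 1∩Patch 2|: x∈[5,7], y∈[7,9] → 2·2 = 4.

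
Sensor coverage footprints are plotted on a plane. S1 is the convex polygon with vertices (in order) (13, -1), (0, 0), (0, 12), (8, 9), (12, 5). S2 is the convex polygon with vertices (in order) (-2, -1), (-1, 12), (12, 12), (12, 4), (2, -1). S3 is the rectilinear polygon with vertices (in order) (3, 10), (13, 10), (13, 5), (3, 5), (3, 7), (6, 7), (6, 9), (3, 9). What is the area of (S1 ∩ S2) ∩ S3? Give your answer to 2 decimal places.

25.67

|S1 ∩ S2| = 96.5333.
|(S1 ∩ S2) ∩ S3| = 25.67.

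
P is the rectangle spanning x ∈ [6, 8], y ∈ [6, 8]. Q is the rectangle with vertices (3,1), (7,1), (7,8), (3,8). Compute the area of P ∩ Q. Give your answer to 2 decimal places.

2.00

|P∩Q|: x∈[6,7], y∈[6,8] → 1·2 = 2.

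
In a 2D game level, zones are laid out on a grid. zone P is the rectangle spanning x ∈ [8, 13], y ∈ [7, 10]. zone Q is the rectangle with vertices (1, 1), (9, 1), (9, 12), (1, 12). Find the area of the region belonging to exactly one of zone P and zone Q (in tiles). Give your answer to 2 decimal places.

97.00

|zone P∩zone Q|: x∈[8,9], y∈[7,10] → 1·3 = 3.
|zone P △ zone Q| = |zone P| + |zone Q| − 2·|zone P∩zone Q| = 15 + 88 − 6 = 97.00.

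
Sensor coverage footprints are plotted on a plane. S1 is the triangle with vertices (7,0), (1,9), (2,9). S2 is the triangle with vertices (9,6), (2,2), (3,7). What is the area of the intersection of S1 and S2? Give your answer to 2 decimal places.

1.74

The intersection is the polygon with vertices (2.846,6.231), (3,7), (3.122,6.98), (4.952,3.687), (4.655,3.517).
By the shoelace formula its area is 1.74.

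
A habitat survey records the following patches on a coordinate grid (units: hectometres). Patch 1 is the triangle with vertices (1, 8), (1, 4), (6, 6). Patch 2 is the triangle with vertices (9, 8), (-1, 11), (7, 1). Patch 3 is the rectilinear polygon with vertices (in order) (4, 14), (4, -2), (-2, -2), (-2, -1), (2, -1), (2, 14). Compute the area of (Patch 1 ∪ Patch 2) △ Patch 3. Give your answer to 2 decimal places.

|Patch 1 ∪ Patch 2| = 43.9893.
|(Patch 1 ∪ Patch 2) ∩ Patch 3| = 10.0614.
|(Patch 1 ∪ Patch 2) △ Patch 3| = 43.9893 + 36 − 20.1227 = 59.87.

59.87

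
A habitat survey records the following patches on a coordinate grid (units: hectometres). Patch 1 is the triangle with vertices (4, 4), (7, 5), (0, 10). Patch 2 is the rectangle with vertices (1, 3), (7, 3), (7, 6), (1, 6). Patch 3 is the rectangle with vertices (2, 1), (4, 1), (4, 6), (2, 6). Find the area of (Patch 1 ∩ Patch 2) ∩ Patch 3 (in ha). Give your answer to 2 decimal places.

1.33

The region (Patch 1 ∩ Patch 2) ∩ Patch 3 is the polygon with vertices (2.667,6), (4,6), (4,4).
By the shoelace formula its area is 1.33.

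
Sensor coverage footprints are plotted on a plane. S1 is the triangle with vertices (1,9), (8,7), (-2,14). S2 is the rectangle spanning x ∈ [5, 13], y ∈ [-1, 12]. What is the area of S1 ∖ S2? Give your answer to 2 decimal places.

|S1| = 14.5, |S1∩S2| = 1.8643.
|S1 ∖ S2| = |S1| − |S1∩S2| = 14.5 − 1.8643 = 12.64.

12.64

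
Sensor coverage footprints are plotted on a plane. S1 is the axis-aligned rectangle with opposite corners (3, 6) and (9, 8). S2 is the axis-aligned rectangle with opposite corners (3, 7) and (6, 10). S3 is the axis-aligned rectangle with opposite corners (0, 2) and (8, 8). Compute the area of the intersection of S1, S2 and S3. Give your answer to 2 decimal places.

3.00

The intersection is the polygon with vertices (6,7), (3,7), (3,8), (6,8).
By the shoelace formula its area is 3.00.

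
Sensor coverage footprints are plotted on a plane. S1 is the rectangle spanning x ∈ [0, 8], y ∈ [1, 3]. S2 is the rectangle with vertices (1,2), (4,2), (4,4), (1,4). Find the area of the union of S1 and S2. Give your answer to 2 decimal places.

19.00

By inclusion–exclusion:
Individual areas: |S1| = 16, |S2| = 6.
|S1∩S2|: x∈[1,4], y∈[2,3] → 3·1 = 3.
|S1 ∪ S2| = 22 − 3 = 19.00.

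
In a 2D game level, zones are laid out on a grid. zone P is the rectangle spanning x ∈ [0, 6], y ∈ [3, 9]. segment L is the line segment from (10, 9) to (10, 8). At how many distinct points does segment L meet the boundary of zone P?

0

The segment lies entirely outside zone P and never meets its boundary.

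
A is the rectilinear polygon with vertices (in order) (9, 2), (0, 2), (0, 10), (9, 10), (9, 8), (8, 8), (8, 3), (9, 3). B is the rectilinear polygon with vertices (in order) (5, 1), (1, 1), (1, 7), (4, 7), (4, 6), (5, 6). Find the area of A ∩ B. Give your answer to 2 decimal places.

19.00

The intersection is the polygon with vertices (1,2), (1,7), (4,7), (4,6), (5,6), (5,2).
By the shoelace formula its area is 19.00.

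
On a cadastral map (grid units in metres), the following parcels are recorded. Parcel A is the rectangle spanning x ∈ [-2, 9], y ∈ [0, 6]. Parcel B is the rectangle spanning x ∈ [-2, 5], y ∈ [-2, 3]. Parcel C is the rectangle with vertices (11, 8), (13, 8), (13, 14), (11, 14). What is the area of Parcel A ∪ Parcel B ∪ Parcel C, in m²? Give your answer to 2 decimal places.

92.00

By inclusion–exclusion:
Individual areas: |Parcel A| = 66, |Parcel B| = 35, |Parcel C| = 12.
|Parcel A∩Parcel B|: x∈[-2,5], y∈[0,3] → 7·3 = 21.
|Parcel A∩Parcel C| = 0 (no overlap).
|Parcel B∩Parcel C| = 0 (no overlap).
|Parcel A∩Parcel B∩Parcel C| = 0.
|Parcel A ∪ Parcel B ∪ Parcel C| = 113 − 21 + 0 = 92.00.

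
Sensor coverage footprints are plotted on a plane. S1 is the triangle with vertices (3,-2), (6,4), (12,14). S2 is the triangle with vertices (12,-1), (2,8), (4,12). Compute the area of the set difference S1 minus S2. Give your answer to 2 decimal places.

2.30

|S1| = 3, |S1∩S2| = 0.7027.
|S1 ∖ S2| = |S1| − |S1∩S2| = 3 − 0.7027 = 2.30.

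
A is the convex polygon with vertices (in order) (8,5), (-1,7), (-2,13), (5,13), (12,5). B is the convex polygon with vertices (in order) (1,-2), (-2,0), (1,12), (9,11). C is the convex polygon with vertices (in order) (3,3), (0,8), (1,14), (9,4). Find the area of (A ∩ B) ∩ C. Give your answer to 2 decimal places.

The region (A ∩ B) ∩ C is the polygon with vertices (1,12), (2.778,11.778), (6.565,7.043), (5.632,5.526), (0.846,6.59), (0,8).
By the shoelace formula its area is 25.75.

25.75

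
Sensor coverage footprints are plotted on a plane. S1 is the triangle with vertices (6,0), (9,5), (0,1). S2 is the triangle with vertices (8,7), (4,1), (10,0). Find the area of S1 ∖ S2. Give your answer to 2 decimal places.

7.91

|S1| = 16.5, |S1∩S2| = 8.592.
|S1 ∖ S2| = |S1| − |S1∩S2| = 16.5 − 8.592 = 7.91.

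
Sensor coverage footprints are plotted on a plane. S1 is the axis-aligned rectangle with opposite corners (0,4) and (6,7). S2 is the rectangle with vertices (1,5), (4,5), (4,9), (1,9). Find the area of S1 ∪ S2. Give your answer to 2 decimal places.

By inclusion–exclusion:
Individual areas: |S1| = 18, |S2| = 12.
|S1∩S2|: x∈[1,4], y∈[5,7] → 3·2 = 6.
|S1 ∪ S2| = 30 − 6 = 24.00.

24.00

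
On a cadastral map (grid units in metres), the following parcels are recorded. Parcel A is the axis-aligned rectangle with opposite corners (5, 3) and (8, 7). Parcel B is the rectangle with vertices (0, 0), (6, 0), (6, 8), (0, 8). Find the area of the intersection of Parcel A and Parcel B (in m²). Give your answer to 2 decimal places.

|Parcel A∩Parcel B|: x∈[5,6], y∈[3,7] → 1·4 = 4.

4.00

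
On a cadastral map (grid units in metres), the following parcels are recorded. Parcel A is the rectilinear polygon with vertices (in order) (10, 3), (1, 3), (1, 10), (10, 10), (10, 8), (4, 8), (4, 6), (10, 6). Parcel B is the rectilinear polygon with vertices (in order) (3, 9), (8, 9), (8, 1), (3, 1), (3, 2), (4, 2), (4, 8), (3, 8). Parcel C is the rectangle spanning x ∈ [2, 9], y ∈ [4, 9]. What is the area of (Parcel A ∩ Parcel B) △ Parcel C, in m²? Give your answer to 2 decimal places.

|Parcel A ∩ Parcel B| = 17.
|(Parcel A ∩ Parcel B) ∩ Parcel C| = 13.
|(Parcel A ∩ Parcel B) △ Parcel C| = 17 + 35 − 26 = 26.00.

26.00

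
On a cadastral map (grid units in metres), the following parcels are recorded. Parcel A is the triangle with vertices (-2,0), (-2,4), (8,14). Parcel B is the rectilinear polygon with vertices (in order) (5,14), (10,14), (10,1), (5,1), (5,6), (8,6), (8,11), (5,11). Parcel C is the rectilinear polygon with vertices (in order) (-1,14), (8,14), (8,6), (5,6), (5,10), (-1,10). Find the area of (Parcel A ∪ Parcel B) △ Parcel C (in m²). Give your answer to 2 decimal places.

96.69

|Parcel A ∪ Parcel B| = 68.7143.
|(Parcel A ∪ Parcel B) ∩ Parcel C| = 10.0143.
|(Parcel A ∪ Parcel B) △ Parcel C| = 68.7143 + 48 − 20.0286 = 96.69.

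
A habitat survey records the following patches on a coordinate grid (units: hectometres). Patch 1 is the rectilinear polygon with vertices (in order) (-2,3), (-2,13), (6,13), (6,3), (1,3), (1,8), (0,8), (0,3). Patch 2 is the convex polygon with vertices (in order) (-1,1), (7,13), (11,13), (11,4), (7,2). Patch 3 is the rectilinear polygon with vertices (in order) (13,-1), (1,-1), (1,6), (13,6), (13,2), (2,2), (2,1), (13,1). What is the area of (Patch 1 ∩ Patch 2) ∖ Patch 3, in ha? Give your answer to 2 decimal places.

|Patch 1 ∩ Patch 2| = 23.75.
|(Patch 1 ∩ Patch 2) ∩ Patch 3| = 13.6667.
|(Patch 1 ∩ Patch 2) ∖ Patch 3| = 23.75 − 13.6667 = 10.08.

10.08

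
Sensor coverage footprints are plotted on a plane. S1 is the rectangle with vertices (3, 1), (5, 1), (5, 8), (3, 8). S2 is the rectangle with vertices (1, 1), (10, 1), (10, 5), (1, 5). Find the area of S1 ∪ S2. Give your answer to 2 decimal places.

By inclusion–exclusion:
Individual areas: |S1| = 14, |S2| = 36.
|S1∩S2|: x∈[3,5], y∈[1,5] → 2·4 = 8.
|S1 ∪ S2| = 50 − 8 = 42.00.

42.00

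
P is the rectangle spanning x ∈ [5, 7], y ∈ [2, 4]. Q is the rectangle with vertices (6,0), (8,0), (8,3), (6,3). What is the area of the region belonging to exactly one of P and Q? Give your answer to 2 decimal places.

8.00

|P∩Q|: x∈[6,7], y∈[2,3] → 1·1 = 1.
|P △ Q| = |P| + |Q| − 2·|P∩Q| = 4 + 6 − 2 = 8.00.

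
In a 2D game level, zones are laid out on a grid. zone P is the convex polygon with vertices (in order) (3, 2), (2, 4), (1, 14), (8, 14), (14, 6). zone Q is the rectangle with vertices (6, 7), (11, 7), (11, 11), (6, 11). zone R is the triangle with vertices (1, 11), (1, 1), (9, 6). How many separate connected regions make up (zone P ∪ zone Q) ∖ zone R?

(zone P ∪ zone Q) ∖ zone R is a single connected region.

1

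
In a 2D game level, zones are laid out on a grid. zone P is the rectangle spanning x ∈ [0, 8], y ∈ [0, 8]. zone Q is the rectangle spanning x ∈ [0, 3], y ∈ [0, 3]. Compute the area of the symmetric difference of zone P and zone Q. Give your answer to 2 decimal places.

55.00

|zone P∩zone Q|: x∈[0,3], y∈[0,3] → 3·3 = 9.
|zone P △ zone Q| = |zone P| + |zone Q| − 2·|zone P∩zone Q| = 64 + 9 − 18 = 55.00.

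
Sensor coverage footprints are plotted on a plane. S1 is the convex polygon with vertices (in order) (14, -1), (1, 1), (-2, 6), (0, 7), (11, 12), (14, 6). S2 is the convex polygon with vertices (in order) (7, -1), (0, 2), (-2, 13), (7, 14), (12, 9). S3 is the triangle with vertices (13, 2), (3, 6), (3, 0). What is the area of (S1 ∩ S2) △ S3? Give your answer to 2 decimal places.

|S1 ∩ S2| = 88.5909.
|(S1 ∩ S2) ∩ S3| = 23.6969.
|(S1 ∩ S2) △ S3| = 88.5909 + 30 − 47.3937 = 71.20.

71.20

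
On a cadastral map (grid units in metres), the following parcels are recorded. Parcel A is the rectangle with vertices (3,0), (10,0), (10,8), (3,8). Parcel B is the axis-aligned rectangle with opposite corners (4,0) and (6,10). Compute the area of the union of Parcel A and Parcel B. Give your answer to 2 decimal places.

60.00

By inclusion–exclusion:
Individual areas: |Parcel A| = 56, |Parcel B| = 20.
|Parcel A∩Parcel B|: x∈[4,6], y∈[0,8] → 2·8 = 16.
|Parcel A ∪ Parcel B| = 76 − 16 = 60.00.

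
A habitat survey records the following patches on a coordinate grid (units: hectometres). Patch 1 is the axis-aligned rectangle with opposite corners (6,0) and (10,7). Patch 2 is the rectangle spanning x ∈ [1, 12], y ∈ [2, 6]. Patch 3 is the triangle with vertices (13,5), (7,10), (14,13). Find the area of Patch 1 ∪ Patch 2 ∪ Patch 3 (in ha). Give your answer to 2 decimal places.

82.48

By inclusion–exclusion:
Individual areas: |Patch 1| = 28, |Patch 2| = 44, |Patch 3| = 26.5.
|Patch 1∩Patch 2|: x∈[6,10], y∈[2,6] → 4·4 = 16.
|Patch 1∩Patch 3| = 0.
|Patch 2∩Patch 3| = 0.0167.
|Patch 1∩Patch 2∩Patch 3| = 0.
|Patch 1 ∪ Patch 2 ∪ Patch 3| = 98.5 − 16.0167 + 0 = 82.48.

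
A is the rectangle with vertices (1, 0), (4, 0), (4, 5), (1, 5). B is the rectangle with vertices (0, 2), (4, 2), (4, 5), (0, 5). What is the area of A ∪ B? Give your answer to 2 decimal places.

By inclusion–exclusion:
Individual areas: |A| = 15, |B| = 12.
|A∩B|: x∈[1,4], y∈[2,5] → 3·3 = 9.
|A ∪ B| = 27 − 9 = 18.00.

18.00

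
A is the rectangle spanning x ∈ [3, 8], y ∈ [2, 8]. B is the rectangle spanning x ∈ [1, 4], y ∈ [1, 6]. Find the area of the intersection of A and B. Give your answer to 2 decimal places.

4.00

|A∩B|: x∈[3,4], y∈[2,6] → 1·4 = 4.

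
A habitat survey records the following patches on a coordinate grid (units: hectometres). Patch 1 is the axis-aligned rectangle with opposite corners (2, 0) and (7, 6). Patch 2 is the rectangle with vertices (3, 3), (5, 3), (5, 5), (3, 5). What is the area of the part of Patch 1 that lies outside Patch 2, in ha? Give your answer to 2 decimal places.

26.00

|Patch 1∩Patch 2|: x∈[3,5], y∈[3,5] → 2·2 = 4.
|Patch 1| = 30.
|Patch 1 ∖ Patch 2| = |Patch 1| − |Patch 1∩Patch 2| = 30 − 4 = 26.00.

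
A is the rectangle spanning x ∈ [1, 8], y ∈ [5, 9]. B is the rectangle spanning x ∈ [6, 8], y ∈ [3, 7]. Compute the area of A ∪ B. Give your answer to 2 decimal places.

32.00

By inclusion–exclusion:
Individual areas: |A| = 28, |B| = 8.
|A∩B|: x∈[6,8], y∈[5,7] → 2·2 = 4.
|A ∪ B| = 36 − 4 = 32.00.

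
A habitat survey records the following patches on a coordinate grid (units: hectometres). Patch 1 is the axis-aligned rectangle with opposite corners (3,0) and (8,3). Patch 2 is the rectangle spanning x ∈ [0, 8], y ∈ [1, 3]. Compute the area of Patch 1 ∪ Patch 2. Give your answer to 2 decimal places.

By inclusion–exclusion:
Individual areas: |Patch 1| = 15, |Patch 2| = 16.
|Patch 1∩Patch 2|: x∈[3,8], y∈[1,3] → 5·2 = 10.
|Patch 1 ∪ Patch 2| = 31 − 10 = 21.00.

21.00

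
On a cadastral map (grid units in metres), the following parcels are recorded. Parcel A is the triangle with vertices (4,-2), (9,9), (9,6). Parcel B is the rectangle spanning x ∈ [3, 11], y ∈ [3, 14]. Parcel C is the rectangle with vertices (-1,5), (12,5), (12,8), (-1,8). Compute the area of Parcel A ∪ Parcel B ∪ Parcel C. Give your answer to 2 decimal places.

105.13

By inclusion–exclusion:
Individual areas: |Parcel A| = 7.5, |Parcel B| = 88, |Parcel C| = 39.
|Parcel A∩Parcel B| = 5.3693.
|Parcel A∩Parcel C| = 3.0966.
|Parcel B∩Parcel C|: x∈[3,11], y∈[5,8] → 8·3 = 24.
|Parcel A∩Parcel B∩Parcel C| = 3.0966.
|Parcel A ∪ Parcel B ∪ Parcel C| = 134.5 − 32.4659 + 3.0966 = 105.13.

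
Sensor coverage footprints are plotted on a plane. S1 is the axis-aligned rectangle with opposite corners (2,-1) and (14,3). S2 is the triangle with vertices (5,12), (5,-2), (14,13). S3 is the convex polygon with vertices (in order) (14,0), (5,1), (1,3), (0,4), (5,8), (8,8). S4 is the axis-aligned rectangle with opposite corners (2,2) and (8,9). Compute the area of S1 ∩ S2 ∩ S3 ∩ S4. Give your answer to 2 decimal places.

The intersection is the polygon with vertices (5,3), (8,3), (7.4,2), (5,2).
By the shoelace formula its area is 2.70.

2.70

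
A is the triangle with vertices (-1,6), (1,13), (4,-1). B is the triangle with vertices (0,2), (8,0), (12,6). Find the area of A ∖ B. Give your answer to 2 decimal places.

22.25

|A| = 24.5, |A∩B| = 2.2526.
|A ∖ B| = |A| − |A∩B| = 24.5 − 2.2526 = 22.25.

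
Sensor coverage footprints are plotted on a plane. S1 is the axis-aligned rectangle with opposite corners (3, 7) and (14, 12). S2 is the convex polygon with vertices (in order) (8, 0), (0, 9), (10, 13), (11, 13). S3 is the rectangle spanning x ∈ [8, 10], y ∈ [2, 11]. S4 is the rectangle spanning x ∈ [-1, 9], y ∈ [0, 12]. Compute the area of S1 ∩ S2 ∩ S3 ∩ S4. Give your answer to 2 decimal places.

4.00

The intersection is the polygon with vertices (8,7), (8,11), (9,11), (9,7).
By the shoelace formula its area is 4.00.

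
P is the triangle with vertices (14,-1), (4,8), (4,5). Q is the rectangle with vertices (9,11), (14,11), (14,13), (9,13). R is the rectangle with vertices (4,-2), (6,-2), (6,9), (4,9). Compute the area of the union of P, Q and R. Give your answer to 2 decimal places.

By inclusion–exclusion:
Individual areas: |P| = 15, |Q| = 10, |R| = 22.
|P∩Q| = 0.
|P∩R| = 5.4.
|Q∩R| = 0 (no overlap).
|P∩Q∩R| = 0.
|P ∪ Q ∪ R| = 47 − 5.4 + 0 = 41.60.

41.60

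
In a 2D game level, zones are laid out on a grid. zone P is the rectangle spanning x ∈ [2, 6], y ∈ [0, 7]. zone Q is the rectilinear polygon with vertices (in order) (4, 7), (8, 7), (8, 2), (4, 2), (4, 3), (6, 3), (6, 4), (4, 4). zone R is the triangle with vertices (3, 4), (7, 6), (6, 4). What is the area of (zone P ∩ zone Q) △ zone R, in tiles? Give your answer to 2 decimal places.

7.00

|zone P ∩ zone Q| = 8.
|(zone P ∩ zone Q) ∩ zone R| = 2.
|(zone P ∩ zone Q) △ zone R| = 8 + 3 − 4 = 7.00.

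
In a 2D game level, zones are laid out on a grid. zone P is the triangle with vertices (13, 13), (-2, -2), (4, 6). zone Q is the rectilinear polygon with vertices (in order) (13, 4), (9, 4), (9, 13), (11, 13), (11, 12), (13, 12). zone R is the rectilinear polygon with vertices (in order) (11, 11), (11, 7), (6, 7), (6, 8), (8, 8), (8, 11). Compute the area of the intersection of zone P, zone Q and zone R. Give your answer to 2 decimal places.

The intersection is the polygon with vertices (9,9.889), (10.429,11), (11,11), (9,9).
By the shoelace formula its area is 1.21.

1.21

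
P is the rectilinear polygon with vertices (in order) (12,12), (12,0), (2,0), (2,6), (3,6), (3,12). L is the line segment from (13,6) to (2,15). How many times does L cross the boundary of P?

The segment meets the boundary at (5.667,12), (12,6.818).

2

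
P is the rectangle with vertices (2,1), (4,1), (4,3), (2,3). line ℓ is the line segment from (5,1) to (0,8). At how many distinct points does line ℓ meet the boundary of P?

The segment meets the boundary at (3.571,3), (4,2.4).

2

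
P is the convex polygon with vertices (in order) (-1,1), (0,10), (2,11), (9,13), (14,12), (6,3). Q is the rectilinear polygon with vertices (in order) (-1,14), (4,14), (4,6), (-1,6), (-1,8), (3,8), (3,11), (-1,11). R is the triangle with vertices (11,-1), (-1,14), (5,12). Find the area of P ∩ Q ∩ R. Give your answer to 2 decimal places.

The intersection is the polygon with vertices (3,11), (2,11), (4,11.571), (4,7.75), (3,9).
By the shoelace formula its area is 3.20.

3.20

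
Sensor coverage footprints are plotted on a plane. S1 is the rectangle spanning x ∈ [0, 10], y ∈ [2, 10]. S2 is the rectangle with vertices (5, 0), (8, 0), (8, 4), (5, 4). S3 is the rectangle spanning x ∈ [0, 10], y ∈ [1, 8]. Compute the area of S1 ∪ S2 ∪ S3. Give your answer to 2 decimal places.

93.00

By inclusion–exclusion:
Individual areas: |S1| = 80, |S2| = 12, |S3| = 70.
|S1∩S2|: x∈[5,8], y∈[2,4] → 3·2 = 6.
|S1∩S3|: x∈[0,10], y∈[2,8] → 10·6 = 60.
|S2∩S3|: x∈[5,8], y∈[1,4] → 3·3 = 9.
|S1∩S2∩S3| = 6.
|S1 ∪ S2 ∪ S3| = 162 − 75 + 6 = 93.00.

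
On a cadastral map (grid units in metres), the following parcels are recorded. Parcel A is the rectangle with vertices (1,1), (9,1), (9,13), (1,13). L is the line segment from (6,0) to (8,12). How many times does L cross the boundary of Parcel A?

The segment meets the boundary at (6.167,1).

1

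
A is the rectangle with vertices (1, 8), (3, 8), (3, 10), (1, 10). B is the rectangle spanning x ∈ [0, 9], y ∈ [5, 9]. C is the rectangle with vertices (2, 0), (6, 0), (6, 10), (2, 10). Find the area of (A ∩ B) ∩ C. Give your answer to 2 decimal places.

The region (A ∩ B) ∩ C is the polygon with vertices (2,8), (2,9), (3,9), (3,8).
By the shoelace formula its area is 1.00.

1.00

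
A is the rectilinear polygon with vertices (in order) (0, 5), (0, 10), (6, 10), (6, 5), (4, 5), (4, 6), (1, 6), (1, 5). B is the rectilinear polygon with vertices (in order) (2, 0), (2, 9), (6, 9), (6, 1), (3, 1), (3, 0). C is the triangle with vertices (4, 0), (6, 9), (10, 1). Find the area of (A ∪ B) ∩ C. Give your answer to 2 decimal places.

7.11

The region (A ∪ B) ∩ C is the polygon with vertices (6,5), (6,1), (4.222,1), (6,9).
By the shoelace formula its area is 7.11.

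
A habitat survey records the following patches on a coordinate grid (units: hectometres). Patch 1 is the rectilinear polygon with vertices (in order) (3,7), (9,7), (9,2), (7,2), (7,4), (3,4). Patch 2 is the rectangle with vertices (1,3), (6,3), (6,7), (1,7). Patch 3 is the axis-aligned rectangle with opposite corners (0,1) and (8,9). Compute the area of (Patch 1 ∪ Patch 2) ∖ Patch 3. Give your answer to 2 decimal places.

5.00

|Patch 1 ∪ Patch 2| = 33.
|(Patch 1 ∪ Patch 2) ∩ Patch 3| = 28.
|(Patch 1 ∪ Patch 2) ∖ Patch 3| = 33 − 28 = 5.00.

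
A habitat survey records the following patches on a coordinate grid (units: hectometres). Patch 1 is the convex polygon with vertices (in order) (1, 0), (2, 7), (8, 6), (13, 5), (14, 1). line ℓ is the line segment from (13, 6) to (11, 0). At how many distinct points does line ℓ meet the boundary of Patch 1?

2

The segment meets the boundary at (11.263,0.789), (12.688,5.062).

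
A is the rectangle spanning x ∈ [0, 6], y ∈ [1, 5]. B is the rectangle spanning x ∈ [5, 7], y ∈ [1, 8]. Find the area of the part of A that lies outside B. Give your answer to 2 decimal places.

|A∩B|: x∈[5,6], y∈[1,5] → 1·4 = 4.
|A| = 24.
|A ∖ B| = |A| − |A∩B| = 24 − 4 = 20.00.

20.00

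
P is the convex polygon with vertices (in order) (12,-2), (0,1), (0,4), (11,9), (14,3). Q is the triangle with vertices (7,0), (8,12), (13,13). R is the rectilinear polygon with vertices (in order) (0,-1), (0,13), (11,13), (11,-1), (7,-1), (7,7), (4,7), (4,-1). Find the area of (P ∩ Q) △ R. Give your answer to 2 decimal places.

117.22

|P ∩ Q| = 12.8099.
|(P ∩ Q) ∩ R| = 12.7966.
|(P ∩ Q) △ R| = 12.8099 + 130 − 25.5932 = 117.22.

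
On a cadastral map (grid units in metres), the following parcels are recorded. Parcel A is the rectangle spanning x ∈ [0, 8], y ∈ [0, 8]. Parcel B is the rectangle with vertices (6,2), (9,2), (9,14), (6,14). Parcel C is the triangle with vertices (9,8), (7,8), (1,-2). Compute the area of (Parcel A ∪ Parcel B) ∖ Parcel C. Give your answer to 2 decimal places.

78.40

|Parcel A ∪ Parcel B| = 88.
|(Parcel A ∪ Parcel B) ∩ Parcel C| = 9.6.
|(Parcel A ∪ Parcel B) ∖ Parcel C| = 88 − 9.6 = 78.40.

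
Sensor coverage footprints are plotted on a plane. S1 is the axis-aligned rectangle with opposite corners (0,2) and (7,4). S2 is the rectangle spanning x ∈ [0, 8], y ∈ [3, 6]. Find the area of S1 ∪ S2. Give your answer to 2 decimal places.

By inclusion–exclusion:
Individual areas: |S1| = 14, |S2| = 24.
|S1∩S2|: x∈[0,7], y∈[3,4] → 7·1 = 7.
|S1 ∪ S2| = 38 − 7 = 31.00.

31.00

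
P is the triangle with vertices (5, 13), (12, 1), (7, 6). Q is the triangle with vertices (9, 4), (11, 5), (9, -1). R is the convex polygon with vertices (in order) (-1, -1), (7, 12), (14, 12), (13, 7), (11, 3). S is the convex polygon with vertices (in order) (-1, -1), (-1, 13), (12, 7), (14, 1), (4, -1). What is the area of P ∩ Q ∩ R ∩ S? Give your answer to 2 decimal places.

The intersection is the polygon with vertices (9,4), (9.968,4.484), (10.515,3.546), (10.25,2.75).
By the shoelace formula its area is 1.25.

1.25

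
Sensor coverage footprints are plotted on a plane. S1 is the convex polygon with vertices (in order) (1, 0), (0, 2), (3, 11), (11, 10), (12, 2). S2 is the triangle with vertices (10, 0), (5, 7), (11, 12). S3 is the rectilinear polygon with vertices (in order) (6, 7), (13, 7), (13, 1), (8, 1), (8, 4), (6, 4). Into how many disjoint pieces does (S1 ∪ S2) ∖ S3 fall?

(S1 ∪ S2) ∖ S3 splits into 2 disjoint pieces (area 73.53, area 0.3988).

2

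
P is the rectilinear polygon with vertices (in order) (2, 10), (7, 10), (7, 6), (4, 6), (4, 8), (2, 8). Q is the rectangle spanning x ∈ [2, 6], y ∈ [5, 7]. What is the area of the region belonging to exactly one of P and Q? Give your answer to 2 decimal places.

|P| = 16, |Q| = 8, |P∩Q| = 2.
|P △ Q| = |P| + |Q| − 2·|P∩Q| = 16 + 8 − 4 = 20.00.

20.00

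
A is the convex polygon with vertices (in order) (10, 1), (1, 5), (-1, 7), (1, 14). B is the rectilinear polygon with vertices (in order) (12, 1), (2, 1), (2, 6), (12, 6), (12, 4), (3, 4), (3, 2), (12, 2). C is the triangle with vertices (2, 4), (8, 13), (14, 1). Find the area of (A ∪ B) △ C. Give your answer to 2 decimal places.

78.25

|A ∪ B| = 70.6068.
|(A ∪ B) ∩ C| = 27.6781.
|(A ∪ B) △ C| = 70.6068 + 63 − 55.3562 = 78.25.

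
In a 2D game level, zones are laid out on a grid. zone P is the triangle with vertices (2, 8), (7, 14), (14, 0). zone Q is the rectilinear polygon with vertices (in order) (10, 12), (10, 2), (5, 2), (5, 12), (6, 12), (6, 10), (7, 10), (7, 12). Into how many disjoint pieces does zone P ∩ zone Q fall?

zone P ∩ zone Q is a single connected region.

1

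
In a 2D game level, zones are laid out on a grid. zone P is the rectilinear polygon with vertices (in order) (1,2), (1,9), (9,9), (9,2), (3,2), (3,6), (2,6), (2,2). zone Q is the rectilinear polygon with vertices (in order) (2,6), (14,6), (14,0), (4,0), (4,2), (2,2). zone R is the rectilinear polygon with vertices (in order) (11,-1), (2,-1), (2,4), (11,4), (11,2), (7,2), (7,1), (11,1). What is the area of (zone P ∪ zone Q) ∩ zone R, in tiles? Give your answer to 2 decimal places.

|zone P ∪ zone Q| = 96.
|(zone P ∪ zone Q) ∩ zone R| = 28.00.

28.00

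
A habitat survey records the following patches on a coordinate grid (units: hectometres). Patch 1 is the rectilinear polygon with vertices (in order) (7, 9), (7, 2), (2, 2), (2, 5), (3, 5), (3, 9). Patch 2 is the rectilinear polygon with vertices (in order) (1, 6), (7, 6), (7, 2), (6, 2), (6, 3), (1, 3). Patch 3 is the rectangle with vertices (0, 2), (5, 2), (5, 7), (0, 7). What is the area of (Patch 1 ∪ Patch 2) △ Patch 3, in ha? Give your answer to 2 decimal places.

|Patch 1 ∪ Patch 2| = 35.
|(Patch 1 ∪ Patch 2) ∩ Patch 3| = 17.
|(Patch 1 ∪ Patch 2) △ Patch 3| = 35 + 25 − 34 = 26.00.

26.00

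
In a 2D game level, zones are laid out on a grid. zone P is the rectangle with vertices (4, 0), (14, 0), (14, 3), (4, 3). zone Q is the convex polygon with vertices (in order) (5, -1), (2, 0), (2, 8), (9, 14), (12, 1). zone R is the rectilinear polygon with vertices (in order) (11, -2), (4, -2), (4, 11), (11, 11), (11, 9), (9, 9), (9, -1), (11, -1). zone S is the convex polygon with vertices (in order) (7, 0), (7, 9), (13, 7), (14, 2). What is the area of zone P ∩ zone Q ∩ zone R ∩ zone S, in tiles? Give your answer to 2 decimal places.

The intersection is the polygon with vertices (9,3), (9,0.571), (7,0), (7,3).
By the shoelace formula its area is 5.43.

5.43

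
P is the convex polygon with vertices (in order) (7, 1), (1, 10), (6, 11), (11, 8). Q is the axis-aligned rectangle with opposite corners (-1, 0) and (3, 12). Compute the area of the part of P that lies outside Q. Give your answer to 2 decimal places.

45.60

|P| = 49, |P∩Q| = 3.4.
|P ∖ Q| = |P| − |P∩Q| = 49 − 3.4 = 45.60.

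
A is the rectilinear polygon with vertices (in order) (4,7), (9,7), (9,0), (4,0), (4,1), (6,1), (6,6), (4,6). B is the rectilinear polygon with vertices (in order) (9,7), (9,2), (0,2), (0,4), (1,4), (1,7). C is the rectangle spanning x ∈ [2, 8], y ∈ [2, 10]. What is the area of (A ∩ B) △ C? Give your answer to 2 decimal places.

|A ∩ B| = 17.
|(A ∩ B) ∩ C| = 12.
|(A ∩ B) △ C| = 17 + 48 − 24 = 41.00.

41.00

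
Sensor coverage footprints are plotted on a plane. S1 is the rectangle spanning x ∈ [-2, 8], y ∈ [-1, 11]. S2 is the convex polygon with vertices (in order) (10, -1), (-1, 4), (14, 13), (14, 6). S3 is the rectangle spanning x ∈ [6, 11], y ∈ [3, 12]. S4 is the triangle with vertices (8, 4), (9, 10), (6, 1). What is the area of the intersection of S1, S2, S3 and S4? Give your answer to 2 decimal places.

The intersection is the polygon with vertices (8,4), (7.333,3), (6.667,3), (8,7).
By the shoelace formula its area is 2.33.

2.33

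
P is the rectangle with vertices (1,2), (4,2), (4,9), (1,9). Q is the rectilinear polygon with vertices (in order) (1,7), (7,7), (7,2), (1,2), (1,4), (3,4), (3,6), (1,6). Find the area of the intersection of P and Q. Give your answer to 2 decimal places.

The intersection is the polygon with vertices (4,2), (1,2), (1,4), (3,4), (3,6), (1,6), (1,7), (4,7).
By the shoelace formula its area is 11.00.

11.00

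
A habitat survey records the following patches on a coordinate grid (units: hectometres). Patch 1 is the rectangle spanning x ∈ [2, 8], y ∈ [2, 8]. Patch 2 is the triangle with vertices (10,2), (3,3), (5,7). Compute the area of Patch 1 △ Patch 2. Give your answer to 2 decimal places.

|Patch 1| = 36, |Patch 2| = 15, |Patch 1∩Patch 2| = 13.2857.
|Patch 1 △ Patch 2| = |Patch 1| + |Patch 2| − 2·|Patch 1∩Patch 2| = 36 + 15 − 26.5714 = 24.43.

24.43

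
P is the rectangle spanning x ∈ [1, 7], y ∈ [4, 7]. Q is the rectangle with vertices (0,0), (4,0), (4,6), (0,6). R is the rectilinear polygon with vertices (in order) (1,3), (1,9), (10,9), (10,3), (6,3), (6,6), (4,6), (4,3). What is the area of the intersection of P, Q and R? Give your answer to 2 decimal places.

The intersection is the polygon with vertices (1,6), (4,6), (4,4), (1,4).
By the shoelace formula its area is 6.00.

6.00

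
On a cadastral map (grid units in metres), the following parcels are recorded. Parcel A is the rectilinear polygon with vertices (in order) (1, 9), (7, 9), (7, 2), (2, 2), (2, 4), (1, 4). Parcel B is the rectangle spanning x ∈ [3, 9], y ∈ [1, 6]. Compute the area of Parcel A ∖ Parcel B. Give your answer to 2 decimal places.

|Parcel A| = 40, |Parcel A∩Parcel B| = 16.
|Parcel A ∖ Parcel B| = |Parcel A| − |Parcel A∩Parcel B| = 40 − 16 = 24.00.

24.00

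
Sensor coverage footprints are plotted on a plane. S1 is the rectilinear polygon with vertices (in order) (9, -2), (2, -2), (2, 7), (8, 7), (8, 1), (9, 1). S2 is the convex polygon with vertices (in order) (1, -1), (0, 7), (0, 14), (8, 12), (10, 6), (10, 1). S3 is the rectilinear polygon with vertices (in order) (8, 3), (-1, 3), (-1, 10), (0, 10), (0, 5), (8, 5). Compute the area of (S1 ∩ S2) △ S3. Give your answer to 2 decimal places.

|S1 ∩ S2| = 43.
|(S1 ∩ S2) ∩ S3| = 12.
|(S1 ∩ S2) △ S3| = 43 + 23 − 24 = 42.00.

42.00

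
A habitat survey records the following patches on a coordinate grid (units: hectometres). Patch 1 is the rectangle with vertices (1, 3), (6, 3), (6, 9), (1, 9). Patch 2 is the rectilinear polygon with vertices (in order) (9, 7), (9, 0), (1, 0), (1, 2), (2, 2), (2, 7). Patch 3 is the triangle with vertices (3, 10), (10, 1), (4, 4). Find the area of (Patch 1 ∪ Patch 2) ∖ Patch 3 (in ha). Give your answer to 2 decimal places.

|Patch 1 ∪ Patch 2| = 65.
|(Patch 1 ∪ Patch 2) ∩ Patch 3| = 15.8016.
|(Patch 1 ∪ Patch 2) ∖ Patch 3| = 65 − 15.8016 = 49.20.

49.20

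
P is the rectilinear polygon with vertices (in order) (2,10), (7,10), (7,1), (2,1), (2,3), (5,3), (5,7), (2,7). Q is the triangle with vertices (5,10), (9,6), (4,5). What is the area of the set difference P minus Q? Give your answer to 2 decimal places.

24.90

|P| = 33, |P∩Q| = 8.1.
|P ∖ Q| = |P| − |P∩Q| = 33 − 8.1 = 24.90.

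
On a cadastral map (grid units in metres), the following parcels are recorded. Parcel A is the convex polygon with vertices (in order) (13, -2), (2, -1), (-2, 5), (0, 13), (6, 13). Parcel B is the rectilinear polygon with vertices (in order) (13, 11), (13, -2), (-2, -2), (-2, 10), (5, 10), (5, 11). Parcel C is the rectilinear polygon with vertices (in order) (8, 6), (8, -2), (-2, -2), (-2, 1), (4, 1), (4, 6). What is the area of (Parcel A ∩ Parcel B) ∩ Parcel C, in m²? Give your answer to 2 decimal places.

34.97

The region (Parcel A ∩ Parcel B) ∩ Parcel C is the polygon with vertices (0.667,1), (4,1), (4,6), (8,6), (8,-1.546), (2,-1).
By the shoelace formula its area is 34.97.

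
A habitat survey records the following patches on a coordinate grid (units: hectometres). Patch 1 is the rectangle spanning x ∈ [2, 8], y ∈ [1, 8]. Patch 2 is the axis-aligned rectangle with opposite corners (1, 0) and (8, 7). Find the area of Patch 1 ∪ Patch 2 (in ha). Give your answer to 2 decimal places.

By inclusion–exclusion:
Individual areas: |Patch 1| = 42, |Patch 2| = 49.
|Patch 1∩Patch 2|: x∈[2,8], y∈[1,7] → 6·6 = 36.
|Patch 1 ∪ Patch 2| = 91 − 36 = 55.00.

55.00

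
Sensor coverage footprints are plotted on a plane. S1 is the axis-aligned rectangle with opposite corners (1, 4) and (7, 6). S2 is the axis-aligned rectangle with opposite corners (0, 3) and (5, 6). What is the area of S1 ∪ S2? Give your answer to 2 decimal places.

By inclusion–exclusion:
Individual areas: |S1| = 12, |S2| = 15.
|S1∩S2|: x∈[1,5], y∈[4,6] → 4·2 = 8.
|S1 ∪ S2| = 27 − 8 = 19.00.

19.00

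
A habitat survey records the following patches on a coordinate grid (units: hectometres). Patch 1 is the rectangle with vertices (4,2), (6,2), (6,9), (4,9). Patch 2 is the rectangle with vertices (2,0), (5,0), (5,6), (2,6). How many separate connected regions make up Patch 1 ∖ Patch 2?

1

Patch 1 ∖ Patch 2 is a single connected region.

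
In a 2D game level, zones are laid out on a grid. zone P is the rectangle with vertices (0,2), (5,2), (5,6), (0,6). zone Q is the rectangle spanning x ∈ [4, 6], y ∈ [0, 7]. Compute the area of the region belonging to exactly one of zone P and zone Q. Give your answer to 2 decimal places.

26.00

|zone P∩zone Q|: x∈[4,5], y∈[2,6] → 1·4 = 4.
|zone P △ zone Q| = |zone P| + |zone Q| − 2·|zone P∩zone Q| = 20 + 14 − 8 = 26.00.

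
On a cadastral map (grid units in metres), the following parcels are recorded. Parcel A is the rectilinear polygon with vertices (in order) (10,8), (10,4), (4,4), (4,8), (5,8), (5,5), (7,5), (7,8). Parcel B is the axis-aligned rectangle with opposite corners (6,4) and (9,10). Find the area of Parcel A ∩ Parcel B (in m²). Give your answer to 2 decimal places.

9.00

The intersection is the polygon with vertices (6,4), (6,5), (7,5), (7,8), (9,8), (9,4).
By the shoelace formula its area is 9.00.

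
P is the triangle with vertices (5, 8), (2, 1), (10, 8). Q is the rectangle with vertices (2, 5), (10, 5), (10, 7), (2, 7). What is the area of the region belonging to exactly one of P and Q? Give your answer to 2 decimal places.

19.21

|P| = 17.5, |Q| = 16, |P∩Q| = 7.1429.
|P △ Q| = |P| + |Q| − 2·|P∩Q| = 17.5 + 16 − 14.2857 = 19.21.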